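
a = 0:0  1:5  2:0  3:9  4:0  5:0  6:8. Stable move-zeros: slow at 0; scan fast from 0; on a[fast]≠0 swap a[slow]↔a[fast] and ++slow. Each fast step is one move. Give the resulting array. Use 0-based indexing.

slow=0 fast=0: a[fast]=0, fast++
slow=0 fast=1: a[fast]=5≠0 swap→a[0]=5, slow++,fast++
slow=1 fast=2: a[fast]=0, fast++
slow=1 fast=3: a[fast]=9≠0 swap→a[1]=9, slow++,fast++
slow=2 fast=4: a[fast]=0, fast++
slow=2 fast=5: a[fast]=0, fast++
slow=2 fast=6: a[fast]=8≠0 swap→a[2]=8, slow++,fast++

[5, 9, 8, 0, 0, 0, 0]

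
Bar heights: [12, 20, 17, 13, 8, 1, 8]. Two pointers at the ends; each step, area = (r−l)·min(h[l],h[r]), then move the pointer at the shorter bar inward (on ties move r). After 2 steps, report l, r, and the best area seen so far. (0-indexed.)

l=0 r=6: min(12,8)*6=48 best=48 *, r--
l=0 r=5: min(12,1)*5=5 best=48, r--

l=0, r=4, best area=48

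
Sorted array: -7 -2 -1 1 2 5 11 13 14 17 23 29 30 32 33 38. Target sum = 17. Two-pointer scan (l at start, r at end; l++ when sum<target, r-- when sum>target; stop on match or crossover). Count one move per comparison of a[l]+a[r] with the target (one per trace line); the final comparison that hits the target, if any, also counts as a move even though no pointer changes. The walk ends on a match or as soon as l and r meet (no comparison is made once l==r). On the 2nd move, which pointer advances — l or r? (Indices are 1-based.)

r

l=1 r=16: -7+38=31 >17, r--
l=1 r=15: -7+33=26 >17, r--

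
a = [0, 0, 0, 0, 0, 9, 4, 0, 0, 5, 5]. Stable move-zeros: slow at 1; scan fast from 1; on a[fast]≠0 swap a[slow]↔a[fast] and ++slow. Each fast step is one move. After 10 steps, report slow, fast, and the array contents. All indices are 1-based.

(s=1,f=1) a[fast]=0 → fast++
(s=1,f=2) a[fast]=0 → fast++
(s=1,f=3) a[fast]=0 → fast++
(s=1,f=4) a[fast]=0 → fast++
(s=1,f=5) a[fast]=0 → fast++
(s=1,f=6) a[fast]=9≠0 swap→a[1]=9 → slow++,fast++
(s=2,f=7) a[fast]=4≠0 swap→a[2]=4 → slow++,fast++
(s=3,f=8) a[fast]=0 → fast++
(s=3,f=9) a[fast]=0 → fast++
(s=3,f=10) a[fast]=5≠0 swap→a[3]=5 → slow++,fast++

slow=4, fast=11, a=[9, 4, 5, 0, 0, 0, 0, 0, 0, 0, 5]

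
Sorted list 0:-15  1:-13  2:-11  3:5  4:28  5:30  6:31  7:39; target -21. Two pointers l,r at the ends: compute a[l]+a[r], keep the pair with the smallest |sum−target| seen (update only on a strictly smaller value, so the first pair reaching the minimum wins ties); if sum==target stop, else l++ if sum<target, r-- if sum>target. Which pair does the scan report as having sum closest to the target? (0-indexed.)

pair (-13, -11) with sum -24 (|Δ|=3)

[0,7] -15+39=24 d=45 * → r--
[0,6] -15+31=16 d=37 * → r--
[0,5] -15+30=15 d=36 * → r--
[0,4] -15+28=13 d=34 * → r--
[0,3] -15+5=-10 d=11 * → r--
[0,2] -15+-11=-26 d=5 * → l++
[1,2] -13+-11=-24 d=3 * → l++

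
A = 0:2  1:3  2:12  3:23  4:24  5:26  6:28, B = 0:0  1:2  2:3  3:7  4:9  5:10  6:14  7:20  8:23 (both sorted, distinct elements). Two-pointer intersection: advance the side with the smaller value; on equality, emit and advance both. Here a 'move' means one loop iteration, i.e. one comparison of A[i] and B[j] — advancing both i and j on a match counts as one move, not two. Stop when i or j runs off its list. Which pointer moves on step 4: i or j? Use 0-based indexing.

j

i=0 j=0: 2>0, j++
i=0 j=1: 2==2 emit, i++,j++
i=1 j=2: 3==3 emit, i++,j++
i=2 j=3: 12>7, j++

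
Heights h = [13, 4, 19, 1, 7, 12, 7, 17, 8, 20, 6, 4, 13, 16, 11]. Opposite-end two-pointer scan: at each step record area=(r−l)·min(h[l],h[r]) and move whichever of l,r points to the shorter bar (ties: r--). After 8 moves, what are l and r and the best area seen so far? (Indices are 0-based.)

[0,14] min(13,11)*14=154 best=154 * → r--
[0,13] min(13,16)*13=169 best=169 * → l++
[1,13] min(4,16)*12=48 best=169 → l++
[2,13] min(19,16)*11=176 best=176 * → r--
[2,12] min(19,13)*10=130 best=176 → r--
[2,11] min(19,4)*9=36 best=176 → r--
[2,10] min(19,6)*8=48 best=176 → r--
[2,9] min(19,20)*7=133 best=176 → l++

l=3, r=9, best area=176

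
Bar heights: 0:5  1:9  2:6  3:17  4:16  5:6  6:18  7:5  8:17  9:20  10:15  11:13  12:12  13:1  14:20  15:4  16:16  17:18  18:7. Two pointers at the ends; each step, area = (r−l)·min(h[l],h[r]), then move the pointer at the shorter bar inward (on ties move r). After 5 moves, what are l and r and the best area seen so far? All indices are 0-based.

l=4, r=17, best area=238

[0,18] min(5,7)*18=90 best=90 * → l++
[1,18] min(9,7)*17=119 best=119 * → r--
[1,17] min(9,18)*16=144 best=144 * → l++
[2,17] min(6,18)*15=90 best=144 → l++
[3,17] min(17,18)*14=238 best=238 * → l++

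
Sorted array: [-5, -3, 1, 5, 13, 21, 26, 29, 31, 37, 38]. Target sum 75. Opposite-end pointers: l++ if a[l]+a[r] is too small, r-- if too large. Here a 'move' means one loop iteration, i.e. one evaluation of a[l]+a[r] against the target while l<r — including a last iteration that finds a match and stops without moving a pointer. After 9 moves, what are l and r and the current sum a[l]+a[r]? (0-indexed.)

l=9, r=10, sum=75

[0,10] -5+38=33 <75 → l++
[1,10] -3+38=35 <75 → l++
[2,10] 1+38=39 <75 → l++
[3,10] 5+38=43 <75 → l++
[4,10] 13+38=51 <75 → l++
[5,10] 21+38=59 <75 → l++
[6,10] 26+38=64 <75 → l++
[7,10] 29+38=67 <75 → l++
[8,10] 31+38=69 <75 → l++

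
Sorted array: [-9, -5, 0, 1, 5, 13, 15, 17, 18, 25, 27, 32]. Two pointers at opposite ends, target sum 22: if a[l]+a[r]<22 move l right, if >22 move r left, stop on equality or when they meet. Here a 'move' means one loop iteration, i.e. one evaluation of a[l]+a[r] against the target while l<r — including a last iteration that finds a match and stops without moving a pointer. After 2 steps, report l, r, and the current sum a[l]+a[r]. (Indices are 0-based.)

[0,11] -9+32=23 >22 → r--
[0,10] -9+27=18 <22 → l++

l=1, r=10, sum=22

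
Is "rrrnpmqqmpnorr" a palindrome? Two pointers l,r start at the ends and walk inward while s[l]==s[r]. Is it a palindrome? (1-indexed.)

l=1 r=14: 'r'=='r', l++,r--
l=2 r=13: 'r'=='r', l++,r--
l=3 r=12: 'r'!='o', stop

not a palindrome (mismatch at 3,12)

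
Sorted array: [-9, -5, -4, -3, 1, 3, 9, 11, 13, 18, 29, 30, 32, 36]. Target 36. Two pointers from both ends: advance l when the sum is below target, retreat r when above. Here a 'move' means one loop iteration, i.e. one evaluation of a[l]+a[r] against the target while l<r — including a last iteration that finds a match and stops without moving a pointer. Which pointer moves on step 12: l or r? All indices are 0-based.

l

[0,13] -9+36=27 <36 → l++
[1,13] -5+36=31 <36 → l++
[2,13] -4+36=32 <36 → l++
[3,13] -3+36=33 <36 → l++
[4,13] 1+36=37 >36 → r--
[4,12] 1+32=33 <36 → l++
[5,12] 3+32=35 <36 → l++
[6,12] 9+32=41 >36 → r--
[6,11] 9+30=39 >36 → r--
[6,10] 9+29=38 >36 → r--
[6,9] 9+18=27 <36 → l++
[7,9] 11+18=29 <36 → l++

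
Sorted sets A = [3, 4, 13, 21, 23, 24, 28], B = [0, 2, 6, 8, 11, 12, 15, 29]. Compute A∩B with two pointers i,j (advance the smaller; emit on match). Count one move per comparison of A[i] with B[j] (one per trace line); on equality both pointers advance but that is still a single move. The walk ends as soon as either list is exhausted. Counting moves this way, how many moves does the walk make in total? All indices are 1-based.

[i=1,j=1] 3>0 → j++
[i=1,j=2] 3>2 → j++
[i=1,j=3] 3<6 → i++
[i=2,j=3] 4<6 → i++
[i=3,j=3] 13>6 → j++
[i=3,j=4] 13>8 → j++
[i=3,j=5] 13>11 → j++
[i=3,j=6] 13>12 → j++
[i=3,j=7] 13<15 → i++
[i=4,j=7] 21>15 → j++
[i=4,j=8] 21<29 → i++
[i=5,j=8] 23<29 → i++
[i=6,j=8] 24<29 → i++
[i=7,j=8] 28<29 → i++

14 moves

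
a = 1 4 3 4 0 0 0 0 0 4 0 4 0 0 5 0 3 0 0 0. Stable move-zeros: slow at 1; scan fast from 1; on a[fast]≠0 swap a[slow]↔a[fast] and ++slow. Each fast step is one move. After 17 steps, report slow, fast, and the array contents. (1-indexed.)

slow=1 fast=1: a[fast]=1≠0 swap→a[1]=1, slow++,fast++
slow=2 fast=2: a[fast]=4≠0 swap→a[2]=4, slow++,fast++
slow=3 fast=3: a[fast]=3≠0 swap→a[3]=3, slow++,fast++
slow=4 fast=4: a[fast]=4≠0 swap→a[4]=4, slow++,fast++
slow=5 fast=5: a[fast]=0, fast++
slow=5 fast=6: a[fast]=0, fast++
slow=5 fast=7: a[fast]=0, fast++
slow=5 fast=8: a[fast]=0, fast++
slow=5 fast=9: a[fast]=0, fast++
slow=5 fast=10: a[fast]=4≠0 swap→a[5]=4, slow++,fast++
slow=6 fast=11: a[fast]=0, fast++
slow=6 fast=12: a[fast]=4≠0 swap→a[6]=4, slow++,fast++
slow=7 fast=13: a[fast]=0, fast++
slow=7 fast=14: a[fast]=0, fast++
slow=7 fast=15: a[fast]=5≠0 swap→a[7]=5, slow++,fast++
slow=8 fast=16: a[fast]=0, fast++
slow=8 fast=17: a[fast]=3≠0 swap→a[8]=3, slow++,fast++

slow=9, fast=18, a=[1, 4, 3, 4, 4, 4, 5, 3, 0, 0, 0, 0, 0, 0, 0, 0, 0, 0, 0, 0]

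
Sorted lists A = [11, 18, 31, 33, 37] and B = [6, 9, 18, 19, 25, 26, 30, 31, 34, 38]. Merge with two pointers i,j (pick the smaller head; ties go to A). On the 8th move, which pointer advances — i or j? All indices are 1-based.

j

i=1 j=1: A[i]=11>B[j]=6 take 6, j++
i=1 j=2: A[i]=11>B[j]=9 take 9, j++
i=1 j=3: A[i]=11<=B[j]=18 take 11, i++
i=2 j=3: A[i]=18<=B[j]=18 take 18, i++
i=3 j=3: A[i]=31>B[j]=18 take 18, j++
i=3 j=4: A[i]=31>B[j]=19 take 19, j++
i=3 j=5: A[i]=31>B[j]=25 take 25, j++
i=3 j=6: A[i]=31>B[j]=26 take 26, j++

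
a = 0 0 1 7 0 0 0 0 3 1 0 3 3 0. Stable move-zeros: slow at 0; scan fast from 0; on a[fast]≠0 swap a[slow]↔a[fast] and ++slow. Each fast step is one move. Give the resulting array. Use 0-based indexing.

(s=0,f=0) a[fast]=0 → fast++
(s=0,f=1) a[fast]=0 → fast++
(s=0,f=2) a[fast]=1≠0 swap→a[0]=1 → slow++,fast++
(s=1,f=3) a[fast]=7≠0 swap→a[1]=7 → slow++,fast++
(s=2,f=4) a[fast]=0 → fast++
(s=2,f=5) a[fast]=0 → fast++
(s=2,f=6) a[fast]=0 → fast++
(s=2,f=7) a[fast]=0 → fast++
(s=2,f=8) a[fast]=3≠0 swap→a[2]=3 → slow++,fast++
(s=3,f=9) a[fast]=1≠0 swap→a[3]=1 → slow++,fast++
(s=4,f=10) a[fast]=0 → fast++
(s=4,f=11) a[fast]=3≠0 swap→a[4]=3 → slow++,fast++
(s=5,f=12) a[fast]=3≠0 swap→a[5]=3 → slow++,fast++
(s=6,f=13) a[fast]=0 → fast++

[1, 7, 3, 1, 3, 3, 0, 0, 0, 0, 0, 0, 0, 0]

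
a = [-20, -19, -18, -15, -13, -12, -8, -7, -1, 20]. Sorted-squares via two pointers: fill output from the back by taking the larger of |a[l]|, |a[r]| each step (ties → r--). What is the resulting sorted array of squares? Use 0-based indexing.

[1, 49, 64, 144, 169, 225, 324, 361, 400, 400]

[0,9] |-20|<=|20| out[9]=400 → r--
[0,8] |-20|>|-1| out[8]=400 → l++
[1,8] |-19|>|-1| out[7]=361 → l++
[2,8] |-18|>|-1| out[6]=324 → l++
[3,8] |-15|>|-1| out[5]=225 → l++
[4,8] |-13|>|-1| out[4]=169 → l++
[5,8] |-12|>|-1| out[3]=144 → l++
[6,8] |-8|>|-1| out[2]=64 → l++
[7,8] |-7|>|-1| out[1]=49 → l++
[8,8] |-1|<=|-1| out[0]=1 → r--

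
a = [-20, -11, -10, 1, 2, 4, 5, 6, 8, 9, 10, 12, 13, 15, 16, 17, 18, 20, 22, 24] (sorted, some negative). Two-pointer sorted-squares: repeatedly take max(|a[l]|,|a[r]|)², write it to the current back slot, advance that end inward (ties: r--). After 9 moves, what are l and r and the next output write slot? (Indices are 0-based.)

l=0 r=19: |-20|<=|24| out[19]=576, r--
l=0 r=18: |-20|<=|22| out[18]=484, r--
l=0 r=17: |-20|<=|20| out[17]=400, r--
l=0 r=16: |-20|>|18| out[16]=400, l++
l=1 r=16: |-11|<=|18| out[15]=324, r--
l=1 r=15: |-11|<=|17| out[14]=289, r--
l=1 r=14: |-11|<=|16| out[13]=256, r--
l=1 r=13: |-11|<=|15| out[12]=225, r--
l=1 r=12: |-11|<=|13| out[11]=169, r--

l=1, r=11, next write slot=10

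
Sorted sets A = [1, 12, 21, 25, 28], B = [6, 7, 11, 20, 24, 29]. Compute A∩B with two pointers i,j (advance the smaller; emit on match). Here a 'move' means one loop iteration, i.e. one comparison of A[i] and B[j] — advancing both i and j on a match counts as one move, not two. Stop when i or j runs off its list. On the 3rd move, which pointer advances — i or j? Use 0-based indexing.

i=0 j=0: 1<6, i++
i=1 j=0: 12>6, j++
i=1 j=1: 12>7, j++

j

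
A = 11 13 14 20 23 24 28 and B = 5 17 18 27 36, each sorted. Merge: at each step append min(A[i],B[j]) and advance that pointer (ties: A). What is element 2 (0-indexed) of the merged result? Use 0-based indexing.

merged[2] = 13

[i=0,j=0] A[i]=11>B[j]=5 take 5 → j++
[i=0,j=1] A[i]=11<=B[j]=17 take 11 → i++
[i=1,j=1] A[i]=13<=B[j]=17 take 13 → i++
[i=2,j=1] A[i]=14<=B[j]=17 take 14 → i++
[i=3,j=1] A[i]=20>B[j]=17 take 17 → j++
[i=3,j=2] A[i]=20>B[j]=18 take 18 → j++
[i=3,j=3] A[i]=20<=B[j]=27 take 20 → i++
[i=4,j=3] A[i]=23<=B[j]=27 take 23 → i++
[i=5,j=3] A[i]=24<=B[j]=27 take 24 → i++
[i=6,j=3] A[i]=28>B[j]=27 take 27 → j++
[i=6,j=4] A[i]=28<=B[j]=36 take 28 → i++
[i=7,j=4] A done, take B[j]=36 → j++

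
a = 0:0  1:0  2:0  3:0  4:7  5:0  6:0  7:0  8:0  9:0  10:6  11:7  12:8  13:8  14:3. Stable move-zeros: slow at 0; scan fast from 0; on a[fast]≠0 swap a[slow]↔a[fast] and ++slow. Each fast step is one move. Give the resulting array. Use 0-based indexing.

slow=0 fast=0: a[fast]=0, fast++
slow=0 fast=1: a[fast]=0, fast++
slow=0 fast=2: a[fast]=0, fast++
slow=0 fast=3: a[fast]=0, fast++
slow=0 fast=4: a[fast]=7≠0 swap→a[0]=7, slow++,fast++
slow=1 fast=5: a[fast]=0, fast++
slow=1 fast=6: a[fast]=0, fast++
slow=1 fast=7: a[fast]=0, fast++
slow=1 fast=8: a[fast]=0, fast++
slow=1 fast=9: a[fast]=0, fast++
slow=1 fast=10: a[fast]=6≠0 swap→a[1]=6, slow++,fast++
slow=2 fast=11: a[fast]=7≠0 swap→a[2]=7, slow++,fast++
slow=3 fast=12: a[fast]=8≠0 swap→a[3]=8, slow++,fast++
slow=4 fast=13: a[fast]=8≠0 swap→a[4]=8, slow++,fast++
slow=5 fast=14: a[fast]=3≠0 swap→a[5]=3, slow++,fast++

[7, 6, 7, 8, 8, 3, 0, 0, 0, 0, 0, 0, 0, 0, 0]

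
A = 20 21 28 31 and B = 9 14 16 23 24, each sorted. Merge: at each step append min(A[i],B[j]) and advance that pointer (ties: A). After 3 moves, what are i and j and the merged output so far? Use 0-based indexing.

[i=0,j=0] A[i]=20>B[j]=9 take 9 → j++
[i=0,j=1] A[i]=20>B[j]=14 take 14 → j++
[i=0,j=2] A[i]=20>B[j]=16 take 16 → j++

i=0, j=3, merged so far=[9, 14, 16]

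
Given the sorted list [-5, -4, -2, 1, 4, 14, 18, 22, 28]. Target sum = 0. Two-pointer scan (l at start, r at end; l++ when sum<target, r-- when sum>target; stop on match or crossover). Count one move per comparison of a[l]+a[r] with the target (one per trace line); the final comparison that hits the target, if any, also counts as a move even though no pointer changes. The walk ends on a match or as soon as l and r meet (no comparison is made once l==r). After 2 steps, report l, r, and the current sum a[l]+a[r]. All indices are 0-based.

l=0 r=8: -5+28=23 >0, r--
l=0 r=7: -5+22=17 >0, r--

l=0, r=6, sum=13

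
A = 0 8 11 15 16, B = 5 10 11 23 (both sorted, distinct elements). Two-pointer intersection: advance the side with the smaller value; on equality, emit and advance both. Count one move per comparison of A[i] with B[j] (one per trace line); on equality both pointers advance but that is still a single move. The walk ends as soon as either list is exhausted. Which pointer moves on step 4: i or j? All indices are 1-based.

i=1 j=1: 0<5, i++
i=2 j=1: 8>5, j++
i=2 j=2: 8<10, i++
i=3 j=2: 11>10, j++

j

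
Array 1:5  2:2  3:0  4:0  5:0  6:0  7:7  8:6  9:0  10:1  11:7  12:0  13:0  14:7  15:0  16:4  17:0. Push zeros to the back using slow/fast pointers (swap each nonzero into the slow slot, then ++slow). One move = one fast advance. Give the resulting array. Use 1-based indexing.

(s=1,f=1) a[fast]=5≠0 swap→a[1]=5 → slow++,fast++
(s=2,f=2) a[fast]=2≠0 swap→a[2]=2 → slow++,fast++
(s=3,f=3) a[fast]=0 → fast++
(s=3,f=4) a[fast]=0 → fast++
(s=3,f=5) a[fast]=0 → fast++
(s=3,f=6) a[fast]=0 → fast++
(s=3,f=7) a[fast]=7≠0 swap→a[3]=7 → slow++,fast++
(s=4,f=8) a[fast]=6≠0 swap→a[4]=6 → slow++,fast++
(s=5,f=9) a[fast]=0 → fast++
(s=5,f=10) a[fast]=1≠0 swap→a[5]=1 → slow++,fast++
(s=6,f=11) a[fast]=7≠0 swap→a[6]=7 → slow++,fast++
(s=7,f=12) a[fast]=0 → fast++
(s=7,f=13) a[fast]=0 → fast++
(s=7,f=14) a[fast]=7≠0 swap→a[7]=7 → slow++,fast++
(s=8,f=15) a[fast]=0 → fast++
(s=8,f=16) a[fast]=4≠0 swap→a[8]=4 → slow++,fast++
(s=9,f=17) a[fast]=0 → fast++

[5, 2, 7, 6, 1, 7, 7, 4, 0, 0, 0, 0, 0, 0, 0, 0, 0]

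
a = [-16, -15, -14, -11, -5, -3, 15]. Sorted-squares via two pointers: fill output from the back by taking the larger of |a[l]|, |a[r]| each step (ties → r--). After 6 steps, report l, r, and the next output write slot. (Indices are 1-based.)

[1,7] |-16|>|15| out[7]=256 → l++
[2,7] |-15|<=|15| out[6]=225 → r--
[2,6] |-15|>|-3| out[5]=225 → l++
[3,6] |-14|>|-3| out[4]=196 → l++
[4,6] |-11|>|-3| out[3]=121 → l++
[5,6] |-5|>|-3| out[2]=25 → l++

l=6, r=6, next write slot=1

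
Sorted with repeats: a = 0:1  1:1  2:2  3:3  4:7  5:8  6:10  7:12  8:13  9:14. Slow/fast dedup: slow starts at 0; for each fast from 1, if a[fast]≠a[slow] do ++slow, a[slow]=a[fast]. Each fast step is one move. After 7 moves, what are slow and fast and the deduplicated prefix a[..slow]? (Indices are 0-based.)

slow=6, fast=8, prefix=[1, 2, 3, 7, 8, 10, 12]

slow=0 fast=1: a[fast]=1=a[slow] dup, fast++
slow=0 fast=2: a[fast]=2≠a[slow]=1 write a[1]=2, slow++,fast++
slow=1 fast=3: a[fast]=3≠a[slow]=2 write a[2]=3, slow++,fast++
slow=2 fast=4: a[fast]=7≠a[slow]=3 write a[3]=7, slow++,fast++
slow=3 fast=5: a[fast]=8≠a[slow]=7 write a[4]=8, slow++,fast++
slow=4 fast=6: a[fast]=10≠a[slow]=8 write a[5]=10, slow++,fast++
slow=5 fast=7: a[fast]=12≠a[slow]=10 write a[6]=12, slow++,fast++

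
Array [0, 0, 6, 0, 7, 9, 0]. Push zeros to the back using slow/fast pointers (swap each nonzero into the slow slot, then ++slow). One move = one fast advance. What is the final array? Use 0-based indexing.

(s=0,f=0) a[fast]=0 → fast++
(s=0,f=1) a[fast]=0 → fast++
(s=0,f=2) a[fast]=6≠0 swap→a[0]=6 → slow++,fast++
(s=1,f=3) a[fast]=0 → fast++
(s=1,f=4) a[fast]=7≠0 swap→a[1]=7 → slow++,fast++
(s=2,f=5) a[fast]=9≠0 swap→a[2]=9 → slow++,fast++
(s=3,f=6) a[fast]=0 → fast++

[6, 7, 9, 0, 0, 0, 0]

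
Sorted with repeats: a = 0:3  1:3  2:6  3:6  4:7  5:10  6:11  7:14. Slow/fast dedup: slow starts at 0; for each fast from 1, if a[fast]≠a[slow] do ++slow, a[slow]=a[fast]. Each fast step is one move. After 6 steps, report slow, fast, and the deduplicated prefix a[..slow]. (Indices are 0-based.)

(s=0,f=1) a[fast]=3=a[slow] dup → fast++
(s=0,f=2) a[fast]=6≠a[slow]=3 write a[1]=6 → slow++,fast++
(s=1,f=3) a[fast]=6=a[slow] dup → fast++
(s=1,f=4) a[fast]=7≠a[slow]=6 write a[2]=7 → slow++,fast++
(s=2,f=5) a[fast]=10≠a[slow]=7 write a[3]=10 → slow++,fast++
(s=3,f=6) a[fast]=11≠a[slow]=10 write a[4]=11 → slow++,fast++

slow=4, fast=7, prefix=[3, 6, 7, 10, 11]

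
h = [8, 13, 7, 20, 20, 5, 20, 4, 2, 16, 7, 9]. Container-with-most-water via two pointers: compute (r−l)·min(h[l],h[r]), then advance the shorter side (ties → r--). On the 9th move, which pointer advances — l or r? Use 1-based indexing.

r

l=1 r=12: min(8,9)*11=88 best=88 *, l++
l=2 r=12: min(13,9)*10=90 best=90 *, r--
l=2 r=11: min(13,7)*9=63 best=90, r--
l=2 r=10: min(13,16)*8=104 best=104 *, l++
l=3 r=10: min(7,16)*7=49 best=104, l++
l=4 r=10: min(20,16)*6=96 best=104, r--
l=4 r=9: min(20,2)*5=10 best=104, r--
l=4 r=8: min(20,4)*4=16 best=104, r--
l=4 r=7: min(20,20)*3=60 best=104, r--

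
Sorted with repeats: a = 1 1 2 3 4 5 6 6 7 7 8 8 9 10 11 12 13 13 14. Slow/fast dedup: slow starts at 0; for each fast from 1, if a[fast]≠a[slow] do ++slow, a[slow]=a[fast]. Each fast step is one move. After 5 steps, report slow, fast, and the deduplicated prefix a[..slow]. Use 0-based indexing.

(s=0,f=1) a[fast]=1=a[slow] dup → fast++
(s=0,f=2) a[fast]=2≠a[slow]=1 write a[1]=2 → slow++,fast++
(s=1,f=3) a[fast]=3≠a[slow]=2 write a[2]=3 → slow++,fast++
(s=2,f=4) a[fast]=4≠a[slow]=3 write a[3]=4 → slow++,fast++
(s=3,f=5) a[fast]=5≠a[slow]=4 write a[4]=5 → slow++,fast++

slow=4, fast=6, prefix=[1, 2, 3, 4, 5]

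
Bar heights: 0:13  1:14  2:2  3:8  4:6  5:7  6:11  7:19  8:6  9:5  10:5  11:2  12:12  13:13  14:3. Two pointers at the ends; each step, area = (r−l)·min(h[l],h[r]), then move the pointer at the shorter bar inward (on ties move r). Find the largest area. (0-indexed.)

[0,14] min(13,3)*14=42 best=42 * → r--
[0,13] min(13,13)*13=169 best=169 * → r--
[0,12] min(13,12)*12=144 best=169 → r--
[0,11] min(13,2)*11=22 best=169 → r--
[0,10] min(13,5)*10=50 best=169 → r--
[0,9] min(13,5)*9=45 best=169 → r--
[0,8] min(13,6)*8=48 best=169 → r--
[0,7] min(13,19)*7=91 best=169 → l++
[1,7] min(14,19)*6=84 best=169 → l++
[2,7] min(2,19)*5=10 best=169 → l++
[3,7] min(8,19)*4=32 best=169 → l++
[4,7] min(6,19)*3=18 best=169 → l++
[5,7] min(7,19)*2=14 best=169 → l++
[6,7] min(11,19)*1=11 best=169 → l++

max area = 169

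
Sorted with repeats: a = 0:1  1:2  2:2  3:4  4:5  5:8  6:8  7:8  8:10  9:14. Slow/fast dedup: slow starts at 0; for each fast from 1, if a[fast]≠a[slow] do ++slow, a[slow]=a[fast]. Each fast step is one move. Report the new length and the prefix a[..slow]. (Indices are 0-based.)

length 7; prefix = [1, 2, 4, 5, 8, 10, 14]

slow=0 fast=1: a[fast]=2≠a[slow]=1 write a[1]=2, slow++,fast++
slow=1 fast=2: a[fast]=2=a[slow] dup, fast++
slow=1 fast=3: a[fast]=4≠a[slow]=2 write a[2]=4, slow++,fast++
slow=2 fast=4: a[fast]=5≠a[slow]=4 write a[3]=5, slow++,fast++
slow=3 fast=5: a[fast]=8≠a[slow]=5 write a[4]=8, slow++,fast++
slow=4 fast=6: a[fast]=8=a[slow] dup, fast++
slow=4 fast=7: a[fast]=8=a[slow] dup, fast++
slow=4 fast=8: a[fast]=10≠a[slow]=8 write a[5]=10, slow++,fast++
slow=5 fast=9: a[fast]=14≠a[slow]=10 write a[6]=14, slow++,fast++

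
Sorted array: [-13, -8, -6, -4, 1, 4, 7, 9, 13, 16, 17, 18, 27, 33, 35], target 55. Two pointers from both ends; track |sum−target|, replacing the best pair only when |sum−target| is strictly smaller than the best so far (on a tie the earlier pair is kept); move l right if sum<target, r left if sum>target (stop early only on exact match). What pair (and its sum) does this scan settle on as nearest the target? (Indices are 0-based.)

pair (18, 35) with sum 53 (|Δ|=2)

l=0 r=14: -13+35=22 d=33 *, l++
l=1 r=14: -8+35=27 d=28 *, l++
l=2 r=14: -6+35=29 d=26 *, l++
l=3 r=14: -4+35=31 d=24 *, l++
l=4 r=14: 1+35=36 d=19 *, l++
l=5 r=14: 4+35=39 d=16 *, l++
l=6 r=14: 7+35=42 d=13 *, l++
l=7 r=14: 9+35=44 d=11 *, l++
l=8 r=14: 13+35=48 d=7 *, l++
l=9 r=14: 16+35=51 d=4 *, l++
l=10 r=14: 17+35=52 d=3 *, l++
l=11 r=14: 18+35=53 d=2 *, l++
l=12 r=14: 27+35=62 d=7, r--
l=12 r=13: 27+33=60 d=5, r--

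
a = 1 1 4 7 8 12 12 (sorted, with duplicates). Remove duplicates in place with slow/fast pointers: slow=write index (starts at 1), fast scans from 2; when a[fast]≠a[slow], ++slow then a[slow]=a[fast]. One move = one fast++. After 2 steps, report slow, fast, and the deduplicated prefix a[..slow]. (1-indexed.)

slow=2, fast=4, prefix=[1, 4]

(s=1,f=2) a[fast]=1=a[slow] dup → fast++
(s=1,f=3) a[fast]=4≠a[slow]=1 write a[2]=4 → slow++,fast++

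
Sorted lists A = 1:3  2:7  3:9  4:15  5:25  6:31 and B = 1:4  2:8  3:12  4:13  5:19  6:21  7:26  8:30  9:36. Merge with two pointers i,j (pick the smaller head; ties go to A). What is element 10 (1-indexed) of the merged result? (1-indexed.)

merged[10] = 21

i=1 j=1: A[i]=3<=B[j]=4 take 3, i++
i=2 j=1: A[i]=7>B[j]=4 take 4, j++
i=2 j=2: A[i]=7<=B[j]=8 take 7, i++
i=3 j=2: A[i]=9>B[j]=8 take 8, j++
i=3 j=3: A[i]=9<=B[j]=12 take 9, i++
i=4 j=3: A[i]=15>B[j]=12 take 12, j++
i=4 j=4: A[i]=15>B[j]=13 take 13, j++
i=4 j=5: A[i]=15<=B[j]=19 take 15, i++
i=5 j=5: A[i]=25>B[j]=19 take 19, j++
i=5 j=6: A[i]=25>B[j]=21 take 21, j++
i=5 j=7: A[i]=25<=B[j]=26 take 25, i++
i=6 j=7: A[i]=31>B[j]=26 take 26, j++
i=6 j=8: A[i]=31>B[j]=30 take 30, j++
i=6 j=9: A[i]=31<=B[j]=36 take 31, i++
i=7 j=9: A done, take B[j]=36, j++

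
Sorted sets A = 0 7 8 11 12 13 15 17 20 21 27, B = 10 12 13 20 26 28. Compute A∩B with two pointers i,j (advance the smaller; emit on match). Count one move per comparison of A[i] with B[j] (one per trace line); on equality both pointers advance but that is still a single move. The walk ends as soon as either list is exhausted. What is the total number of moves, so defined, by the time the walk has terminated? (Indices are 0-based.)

13 moves

i=0 j=0: 0<10, i++
i=1 j=0: 7<10, i++
i=2 j=0: 8<10, i++
i=3 j=0: 11>10, j++
i=3 j=1: 11<12, i++
i=4 j=1: 12==12 emit, i++,j++
i=5 j=2: 13==13 emit, i++,j++
i=6 j=3: 15<20, i++
i=7 j=3: 17<20, i++
i=8 j=3: 20==20 emit, i++,j++
i=9 j=4: 21<26, i++
i=10 j=4: 27>26, j++
i=10 j=5: 27<28, i++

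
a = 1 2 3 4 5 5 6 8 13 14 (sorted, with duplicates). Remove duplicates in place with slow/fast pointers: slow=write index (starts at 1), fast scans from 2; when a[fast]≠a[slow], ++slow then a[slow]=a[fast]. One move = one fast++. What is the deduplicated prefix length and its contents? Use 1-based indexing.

(s=1,f=2) a[fast]=2≠a[slow]=1 write a[2]=2 → slow++,fast++
(s=2,f=3) a[fast]=3≠a[slow]=2 write a[3]=3 → slow++,fast++
(s=3,f=4) a[fast]=4≠a[slow]=3 write a[4]=4 → slow++,fast++
(s=4,f=5) a[fast]=5≠a[slow]=4 write a[5]=5 → slow++,fast++
(s=5,f=6) a[fast]=5=a[slow] dup → fast++
(s=5,f=7) a[fast]=6≠a[slow]=5 write a[6]=6 → slow++,fast++
(s=6,f=8) a[fast]=8≠a[slow]=6 write a[7]=8 → slow++,fast++
(s=7,f=9) a[fast]=13≠a[slow]=8 write a[8]=13 → slow++,fast++
(s=8,f=10) a[fast]=14≠a[slow]=13 write a[9]=14 → slow++,fast++

length 9; prefix = [1, 2, 3, 4, 5, 6, 8, 13, 14]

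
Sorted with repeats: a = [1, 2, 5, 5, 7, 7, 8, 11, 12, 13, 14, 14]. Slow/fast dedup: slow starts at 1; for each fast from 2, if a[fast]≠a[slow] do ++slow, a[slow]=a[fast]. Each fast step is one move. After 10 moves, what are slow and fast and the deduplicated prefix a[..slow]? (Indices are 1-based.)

slow=9, fast=12, prefix=[1, 2, 5, 7, 8, 11, 12, 13, 14]

slow=1 fast=2: a[fast]=2≠a[slow]=1 write a[2]=2, slow++,fast++
slow=2 fast=3: a[fast]=5≠a[slow]=2 write a[3]=5, slow++,fast++
slow=3 fast=4: a[fast]=5=a[slow] dup, fast++
slow=3 fast=5: a[fast]=7≠a[slow]=5 write a[4]=7, slow++,fast++
slow=4 fast=6: a[fast]=7=a[slow] dup, fast++
slow=4 fast=7: a[fast]=8≠a[slow]=7 write a[5]=8, slow++,fast++
slow=5 fast=8: a[fast]=11≠a[slow]=8 write a[6]=11, slow++,fast++
slow=6 fast=9: a[fast]=12≠a[slow]=11 write a[7]=12, slow++,fast++
slow=7 fast=10: a[fast]=13≠a[slow]=12 write a[8]=13, slow++,fast++
slow=8 fast=11: a[fast]=14≠a[slow]=13 write a[9]=14, slow++,fast++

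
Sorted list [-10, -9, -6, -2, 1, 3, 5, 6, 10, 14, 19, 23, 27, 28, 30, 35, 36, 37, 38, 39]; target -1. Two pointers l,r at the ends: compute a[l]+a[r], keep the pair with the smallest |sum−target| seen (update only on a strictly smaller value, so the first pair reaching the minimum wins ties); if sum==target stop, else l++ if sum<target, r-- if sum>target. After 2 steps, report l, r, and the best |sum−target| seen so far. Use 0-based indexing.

[0,19] -10+39=29 d=30 * → r--
[0,18] -10+38=28 d=29 * → r--

l=0, r=17, best |Δ|=29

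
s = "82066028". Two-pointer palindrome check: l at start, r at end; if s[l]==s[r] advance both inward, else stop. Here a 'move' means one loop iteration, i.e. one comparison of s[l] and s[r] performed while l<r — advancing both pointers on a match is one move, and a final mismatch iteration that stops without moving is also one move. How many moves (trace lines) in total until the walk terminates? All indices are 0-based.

l=0 r=7: '8'=='8', l++,r--
l=1 r=6: '2'=='2', l++,r--
l=2 r=5: '0'=='0', l++,r--
l=3 r=4: '6'=='6', l++,r--

4 moves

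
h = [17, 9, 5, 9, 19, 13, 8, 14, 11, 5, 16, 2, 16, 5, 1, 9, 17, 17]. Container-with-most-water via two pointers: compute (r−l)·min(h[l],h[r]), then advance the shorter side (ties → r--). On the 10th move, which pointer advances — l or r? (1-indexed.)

l=1 r=18: min(17,17)*17=289 best=289 *, r--
l=1 r=17: min(17,17)*16=272 best=289, r--
l=1 r=16: min(17,9)*15=135 best=289, r--
l=1 r=15: min(17,1)*14=14 best=289, r--
l=1 r=14: min(17,5)*13=65 best=289, r--
l=1 r=13: min(17,16)*12=192 best=289, r--
l=1 r=12: min(17,2)*11=22 best=289, r--
l=1 r=11: min(17,16)*10=160 best=289, r--
l=1 r=10: min(17,5)*9=45 best=289, r--
l=1 r=9: min(17,11)*8=88 best=289, r--

r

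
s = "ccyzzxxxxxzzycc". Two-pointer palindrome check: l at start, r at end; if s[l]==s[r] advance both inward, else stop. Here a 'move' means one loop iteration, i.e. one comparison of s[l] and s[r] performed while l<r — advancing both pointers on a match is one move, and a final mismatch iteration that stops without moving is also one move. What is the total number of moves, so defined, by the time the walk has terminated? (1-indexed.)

[1,15] 'c'=='c' → l++,r--
[2,14] 'c'=='c' → l++,r--
[3,13] 'y'=='y' → l++,r--
[4,12] 'z'=='z' → l++,r--
[5,11] 'z'=='z' → l++,r--
[6,10] 'x'=='x' → l++,r--
[7,9] 'x'=='x' → l++,r--

7 moves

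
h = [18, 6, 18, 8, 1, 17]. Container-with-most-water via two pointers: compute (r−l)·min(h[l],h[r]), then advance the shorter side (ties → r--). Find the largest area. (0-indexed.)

[0,5] min(18,17)*5=85 best=85 * → r--
[0,4] min(18,1)*4=4 best=85 → r--
[0,3] min(18,8)*3=24 best=85 → r--
[0,2] min(18,18)*2=36 best=85 → r--
[0,1] min(18,6)*1=6 best=85 → r--

max area = 85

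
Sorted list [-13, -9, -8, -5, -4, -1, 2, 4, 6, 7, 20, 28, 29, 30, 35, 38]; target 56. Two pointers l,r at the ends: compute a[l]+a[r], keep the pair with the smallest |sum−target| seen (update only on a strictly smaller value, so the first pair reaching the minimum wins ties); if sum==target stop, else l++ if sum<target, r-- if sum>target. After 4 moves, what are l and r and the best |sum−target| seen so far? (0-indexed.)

[0,15] -13+38=25 d=31 * → l++
[1,15] -9+38=29 d=27 * → l++
[2,15] -8+38=30 d=26 * → l++
[3,15] -5+38=33 d=23 * → l++

l=4, r=15, best |Δ|=23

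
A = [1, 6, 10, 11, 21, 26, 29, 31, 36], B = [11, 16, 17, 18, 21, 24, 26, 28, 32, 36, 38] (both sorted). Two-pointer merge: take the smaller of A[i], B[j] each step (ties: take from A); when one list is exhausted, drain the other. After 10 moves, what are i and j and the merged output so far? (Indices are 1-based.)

i=1 j=1: A[i]=1<=B[j]=11 take 1, i++
i=2 j=1: A[i]=6<=B[j]=11 take 6, i++
i=3 j=1: A[i]=10<=B[j]=11 take 10, i++
i=4 j=1: A[i]=11<=B[j]=11 take 11, i++
i=5 j=1: A[i]=21>B[j]=11 take 11, j++
i=5 j=2: A[i]=21>B[j]=16 take 16, j++
i=5 j=3: A[i]=21>B[j]=17 take 17, j++
i=5 j=4: A[i]=21>B[j]=18 take 18, j++
i=5 j=5: A[i]=21<=B[j]=21 take 21, i++
i=6 j=5: A[i]=26>B[j]=21 take 21, j++

i=6, j=6, merged so far=[1, 6, 10, 11, 11, 16, 17, 18, 21, 21]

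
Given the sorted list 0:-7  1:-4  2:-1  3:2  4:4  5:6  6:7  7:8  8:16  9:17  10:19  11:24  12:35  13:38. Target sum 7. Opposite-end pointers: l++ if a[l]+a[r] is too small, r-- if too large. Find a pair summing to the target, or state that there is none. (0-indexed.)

[0,13] -7+38=31 >7 → r--
[0,12] -7+35=28 >7 → r--
[0,11] -7+24=17 >7 → r--
[0,10] -7+19=12 >7 → r--
[0,9] -7+17=10 >7 → r--
[0,8] -7+16=9 >7 → r--
[0,7] -7+8=1 <7 → l++
[1,7] -4+8=4 <7 → l++
[2,7] -1+8=7 → found

(-1, 8)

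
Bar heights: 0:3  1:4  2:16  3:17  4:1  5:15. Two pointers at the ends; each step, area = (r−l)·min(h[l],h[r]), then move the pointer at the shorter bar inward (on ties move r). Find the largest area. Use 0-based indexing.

l=0 r=5: min(3,15)*5=15 best=15 *, l++
l=1 r=5: min(4,15)*4=16 best=16 *, l++
l=2 r=5: min(16,15)*3=45 best=45 *, r--
l=2 r=4: min(16,1)*2=2 best=45, r--
l=2 r=3: min(16,17)*1=16 best=45, l++

max area = 45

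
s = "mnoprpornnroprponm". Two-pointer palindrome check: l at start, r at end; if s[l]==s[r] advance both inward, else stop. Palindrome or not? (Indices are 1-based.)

l=1 r=18: 'm'=='m', l++,r--
l=2 r=17: 'n'=='n', l++,r--
l=3 r=16: 'o'=='o', l++,r--
l=4 r=15: 'p'=='p', l++,r--
l=5 r=14: 'r'=='r', l++,r--
l=6 r=13: 'p'=='p', l++,r--
l=7 r=12: 'o'=='o', l++,r--
l=8 r=11: 'r'=='r', l++,r--
l=9 r=10: 'n'=='n', l++,r--

palindrome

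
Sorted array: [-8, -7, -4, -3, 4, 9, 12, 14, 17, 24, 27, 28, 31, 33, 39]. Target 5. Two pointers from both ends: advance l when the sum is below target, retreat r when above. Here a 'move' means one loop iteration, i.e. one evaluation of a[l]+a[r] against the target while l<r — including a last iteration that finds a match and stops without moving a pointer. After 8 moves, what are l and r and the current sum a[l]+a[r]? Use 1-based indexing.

l=1, r=7, sum=4

[1,15] -8+39=31 >5 → r--
[1,14] -8+33=25 >5 → r--
[1,13] -8+31=23 >5 → r--
[1,12] -8+28=20 >5 → r--
[1,11] -8+27=19 >5 → r--
[1,10] -8+24=16 >5 → r--
[1,9] -8+17=9 >5 → r--
[1,8] -8+14=6 >5 → r--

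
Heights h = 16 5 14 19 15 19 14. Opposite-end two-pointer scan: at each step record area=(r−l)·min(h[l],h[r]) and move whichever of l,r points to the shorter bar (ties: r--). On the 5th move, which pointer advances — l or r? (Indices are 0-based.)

l=0 r=6: min(16,14)*6=84 best=84 *, r--
l=0 r=5: min(16,19)*5=80 best=84, l++
l=1 r=5: min(5,19)*4=20 best=84, l++
l=2 r=5: min(14,19)*3=42 best=84, l++
l=3 r=5: min(19,19)*2=38 best=84, r--

r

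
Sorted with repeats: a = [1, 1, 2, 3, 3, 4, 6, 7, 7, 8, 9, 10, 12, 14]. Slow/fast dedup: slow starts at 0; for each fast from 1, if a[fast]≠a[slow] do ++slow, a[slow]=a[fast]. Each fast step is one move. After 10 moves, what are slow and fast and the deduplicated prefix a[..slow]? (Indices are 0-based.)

(s=0,f=1) a[fast]=1=a[slow] dup → fast++
(s=0,f=2) a[fast]=2≠a[slow]=1 write a[1]=2 → slow++,fast++
(s=1,f=3) a[fast]=3≠a[slow]=2 write a[2]=3 → slow++,fast++
(s=2,f=4) a[fast]=3=a[slow] dup → fast++
(s=2,f=5) a[fast]=4≠a[slow]=3 write a[3]=4 → slow++,fast++
(s=3,f=6) a[fast]=6≠a[slow]=4 write a[4]=6 → slow++,fast++
(s=4,f=7) a[fast]=7≠a[slow]=6 write a[5]=7 → slow++,fast++
(s=5,f=8) a[fast]=7=a[slow] dup → fast++
(s=5,f=9) a[fast]=8≠a[slow]=7 write a[6]=8 → slow++,fast++
(s=6,f=10) a[fast]=9≠a[slow]=8 write a[7]=9 → slow++,fast++

slow=7, fast=11, prefix=[1, 2, 3, 4, 6, 7, 8, 9]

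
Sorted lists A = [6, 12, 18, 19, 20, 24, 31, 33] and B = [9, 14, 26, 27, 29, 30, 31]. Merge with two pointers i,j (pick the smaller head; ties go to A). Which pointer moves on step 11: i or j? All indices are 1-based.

i=1 j=1: A[i]=6<=B[j]=9 take 6, i++
i=2 j=1: A[i]=12>B[j]=9 take 9, j++
i=2 j=2: A[i]=12<=B[j]=14 take 12, i++
i=3 j=2: A[i]=18>B[j]=14 take 14, j++
i=3 j=3: A[i]=18<=B[j]=26 take 18, i++
i=4 j=3: A[i]=19<=B[j]=26 take 19, i++
i=5 j=3: A[i]=20<=B[j]=26 take 20, i++
i=6 j=3: A[i]=24<=B[j]=26 take 24, i++
i=7 j=3: A[i]=31>B[j]=26 take 26, j++
i=7 j=4: A[i]=31>B[j]=27 take 27, j++
i=7 j=5: A[i]=31>B[j]=29 take 29, j++

j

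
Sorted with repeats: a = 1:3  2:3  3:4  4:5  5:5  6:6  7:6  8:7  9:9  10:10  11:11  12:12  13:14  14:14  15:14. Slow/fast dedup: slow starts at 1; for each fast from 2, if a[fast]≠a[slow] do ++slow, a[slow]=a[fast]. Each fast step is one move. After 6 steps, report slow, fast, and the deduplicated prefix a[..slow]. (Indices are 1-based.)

(s=1,f=2) a[fast]=3=a[slow] dup → fast++
(s=1,f=3) a[fast]=4≠a[slow]=3 write a[2]=4 → slow++,fast++
(s=2,f=4) a[fast]=5≠a[slow]=4 write a[3]=5 → slow++,fast++
(s=3,f=5) a[fast]=5=a[slow] dup → fast++
(s=3,f=6) a[fast]=6≠a[slow]=5 write a[4]=6 → slow++,fast++
(s=4,f=7) a[fast]=6=a[slow] dup → fast++

slow=4, fast=8, prefix=[3, 4, 5, 6]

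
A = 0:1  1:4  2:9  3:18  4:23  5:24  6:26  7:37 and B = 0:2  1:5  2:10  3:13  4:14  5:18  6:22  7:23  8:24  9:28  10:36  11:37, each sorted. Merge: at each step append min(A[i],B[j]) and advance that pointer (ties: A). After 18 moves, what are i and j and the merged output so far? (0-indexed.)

[i=0,j=0] A[i]=1<=B[j]=2 take 1 → i++
[i=1,j=0] A[i]=4>B[j]=2 take 2 → j++
[i=1,j=1] A[i]=4<=B[j]=5 take 4 → i++
[i=2,j=1] A[i]=9>B[j]=5 take 5 → j++
[i=2,j=2] A[i]=9<=B[j]=10 take 9 → i++
[i=3,j=2] A[i]=18>B[j]=10 take 10 → j++
[i=3,j=3] A[i]=18>B[j]=13 take 13 → j++
[i=3,j=4] A[i]=18>B[j]=14 take 14 → j++
[i=3,j=5] A[i]=18<=B[j]=18 take 18 → i++
[i=4,j=5] A[i]=23>B[j]=18 take 18 → j++
[i=4,j=6] A[i]=23>B[j]=22 take 22 → j++
[i=4,j=7] A[i]=23<=B[j]=23 take 23 → i++
[i=5,j=7] A[i]=24>B[j]=23 take 23 → j++
[i=5,j=8] A[i]=24<=B[j]=24 take 24 → i++
[i=6,j=8] A[i]=26>B[j]=24 take 24 → j++
[i=6,j=9] A[i]=26<=B[j]=28 take 26 → i++
[i=7,j=9] A[i]=37>B[j]=28 take 28 → j++
[i=7,j=10] A[i]=37>B[j]=36 take 36 → j++

i=7, j=11, merged so far=[1, 2, 4, 5, 9, 10, 13, 14, 18, 18, 22, 23, 23, 24, 24, 26, 28, 36]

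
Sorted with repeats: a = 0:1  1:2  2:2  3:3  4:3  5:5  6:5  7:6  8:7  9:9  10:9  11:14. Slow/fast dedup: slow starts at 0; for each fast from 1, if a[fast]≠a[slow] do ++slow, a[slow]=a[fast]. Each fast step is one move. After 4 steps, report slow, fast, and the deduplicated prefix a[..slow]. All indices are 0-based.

slow=0 fast=1: a[fast]=2≠a[slow]=1 write a[1]=2, slow++,fast++
slow=1 fast=2: a[fast]=2=a[slow] dup, fast++
slow=1 fast=3: a[fast]=3≠a[slow]=2 write a[2]=3, slow++,fast++
slow=2 fast=4: a[fast]=3=a[slow] dup, fast++

slow=2, fast=5, prefix=[1, 2, 3]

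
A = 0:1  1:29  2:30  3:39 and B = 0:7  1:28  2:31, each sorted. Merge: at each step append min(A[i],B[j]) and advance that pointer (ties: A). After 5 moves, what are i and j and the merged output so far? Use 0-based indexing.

[i=0,j=0] A[i]=1<=B[j]=7 take 1 → i++
[i=1,j=0] A[i]=29>B[j]=7 take 7 → j++
[i=1,j=1] A[i]=29>B[j]=28 take 28 → j++
[i=1,j=2] A[i]=29<=B[j]=31 take 29 → i++
[i=2,j=2] A[i]=30<=B[j]=31 take 30 → i++

i=3, j=2, merged so far=[1, 7, 28, 29, 30]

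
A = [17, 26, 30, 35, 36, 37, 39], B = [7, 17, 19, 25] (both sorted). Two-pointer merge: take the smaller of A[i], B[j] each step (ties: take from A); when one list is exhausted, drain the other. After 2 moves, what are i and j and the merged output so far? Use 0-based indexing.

i=1, j=1, merged so far=[7, 17]

i=0 j=0: A[i]=17>B[j]=7 take 7, j++
i=0 j=1: A[i]=17<=B[j]=17 take 17, i++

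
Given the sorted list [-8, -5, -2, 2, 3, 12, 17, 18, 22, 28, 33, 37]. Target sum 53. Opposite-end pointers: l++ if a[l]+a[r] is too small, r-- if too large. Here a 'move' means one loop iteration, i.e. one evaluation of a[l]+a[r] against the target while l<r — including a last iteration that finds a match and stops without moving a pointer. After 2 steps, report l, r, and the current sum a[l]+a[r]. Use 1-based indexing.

[1,12] -8+37=29 <53 → l++
[2,12] -5+37=32 <53 → l++

l=3, r=12, sum=35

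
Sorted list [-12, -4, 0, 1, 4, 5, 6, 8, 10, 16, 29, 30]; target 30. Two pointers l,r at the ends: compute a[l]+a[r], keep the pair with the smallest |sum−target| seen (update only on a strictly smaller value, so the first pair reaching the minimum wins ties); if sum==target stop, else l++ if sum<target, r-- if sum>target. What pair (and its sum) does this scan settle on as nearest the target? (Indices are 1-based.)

pair (0, 30) with sum 30 (|Δ|=0)

l=1 r=12: -12+30=18 d=12 *, l++
l=2 r=12: -4+30=26 d=4 *, l++
l=3 r=12: 0+30=30 d=0 *, stop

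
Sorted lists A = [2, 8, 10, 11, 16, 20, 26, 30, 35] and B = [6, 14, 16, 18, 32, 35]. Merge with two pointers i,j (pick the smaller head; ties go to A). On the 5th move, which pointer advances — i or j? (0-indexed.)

[i=0,j=0] A[i]=2<=B[j]=6 take 2 → i++
[i=1,j=0] A[i]=8>B[j]=6 take 6 → j++
[i=1,j=1] A[i]=8<=B[j]=14 take 8 → i++
[i=2,j=1] A[i]=10<=B[j]=14 take 10 → i++
[i=3,j=1] A[i]=11<=B[j]=14 take 11 → i++

i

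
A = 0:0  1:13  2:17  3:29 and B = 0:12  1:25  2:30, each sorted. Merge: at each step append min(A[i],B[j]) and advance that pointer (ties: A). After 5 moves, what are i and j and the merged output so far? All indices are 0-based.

i=3, j=2, merged so far=[0, 12, 13, 17, 25]

[i=0,j=0] A[i]=0<=B[j]=12 take 0 → i++
[i=1,j=0] A[i]=13>B[j]=12 take 12 → j++
[i=1,j=1] A[i]=13<=B[j]=25 take 13 → i++
[i=2,j=1] A[i]=17<=B[j]=25 take 17 → i++
[i=3,j=1] A[i]=29>B[j]=25 take 25 → j++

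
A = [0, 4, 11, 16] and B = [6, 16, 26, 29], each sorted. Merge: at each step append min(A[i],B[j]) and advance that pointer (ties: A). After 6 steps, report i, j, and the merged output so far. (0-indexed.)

[i=0,j=0] A[i]=0<=B[j]=6 take 0 → i++
[i=1,j=0] A[i]=4<=B[j]=6 take 4 → i++
[i=2,j=0] A[i]=11>B[j]=6 take 6 → j++
[i=2,j=1] A[i]=11<=B[j]=16 take 11 → i++
[i=3,j=1] A[i]=16<=B[j]=16 take 16 → i++
[i=4,j=1] A done, take B[j]=16 → j++

i=4, j=2, merged so far=[0, 4, 6, 11, 16, 16]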